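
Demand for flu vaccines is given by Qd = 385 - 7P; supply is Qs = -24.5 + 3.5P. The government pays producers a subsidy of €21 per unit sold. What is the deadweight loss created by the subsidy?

Pre-subsidy: 385 - 7P = -24.5 + 3.5P gives P* = 39, Q* = 112.
With the subsidy, sellers receive Ps = Pb + 21 for each unit, where Pb is the price buyers pay.
Supply in terms of Pb becomes Qs = -24.5 + 3.5(Pb + 21) = 49 + 3.5Pb. Setting this equal to demand: 385 - 7Pb = 49 + 3.5Pb, so Pb = 32.
Sellers receive Ps = 32 + 21 = 53; Q' = 385 − 7·32 = 161.
The subsidy expands output by 161 − 112 = 49 past the efficient level; on those units the gap between marginal cost and willingness to pay runs from 0 up to 21.
DWL = ½ × 21 × 49 = 514.5.

Deadweight loss = €514.5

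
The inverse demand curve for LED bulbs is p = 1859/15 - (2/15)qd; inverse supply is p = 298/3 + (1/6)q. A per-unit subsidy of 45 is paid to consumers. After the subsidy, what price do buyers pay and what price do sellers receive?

Pre-subsidy: 1859/15 - (2/15)q = 298/3 + (1/6)q gives q* = 82 and p* = 113.
With the rebate, buyers effectively pay pb = ps − 45, where ps is the price sellers receive.
On the curves, pb = 1859/15 - (2/15)q and ps = 298/3 + (1/6)q; the wedge ps − pb = 45 gives 298/3 + (1/6)q − (1859/15 - (2/15)q) = 45, so q' = 232.
Then pb = 1859/15 − (2/15)·232 = 93 and ps = 298/3 + (1/6)·232 = 138.

Buyers pay 93; sellers receive 138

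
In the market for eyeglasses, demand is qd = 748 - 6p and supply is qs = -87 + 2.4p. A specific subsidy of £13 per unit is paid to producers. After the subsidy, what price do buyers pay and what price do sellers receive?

Buyers pay 4019/42; sellers receive 4565/42

Pre-subsidy: 748 - 6p = -87 + 2.4p gives p* = 4175/42, q* = 1061/7.
With the subsidy, sellers receive ps = pb + 13 for each unit, where pb is the price buyers pay.
Supply in terms of pb becomes qs = -87 + 2.4(pb + 13) = -55.8 + 2.4pb. Setting this equal to demand: 748 - 6pb = -55.8 + 2.4pb, so pb = 4019/42.
Sellers receive ps = 4019/42 + 13 = 4565/42; q' = 748 − 6·(4019/42) = 1217/7.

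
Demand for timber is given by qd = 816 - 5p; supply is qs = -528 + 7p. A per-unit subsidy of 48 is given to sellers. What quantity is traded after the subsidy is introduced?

q' = 396

Pre-subsidy: 816 - 5p = -528 + 7p gives p* = 112, q* = 256.
With the subsidy, sellers receive ps = pb + 48 for each unit, where pb is the price buyers pay.
Supply in terms of pb becomes qs = -528 + 7(pb + 48) = -192 + 7pb. Setting this equal to demand: 816 - 5pb = -192 + 7pb, so pb = 84.
Sellers receive ps = 84 + 48 = 132; q' = 816 − 5·84 = 396.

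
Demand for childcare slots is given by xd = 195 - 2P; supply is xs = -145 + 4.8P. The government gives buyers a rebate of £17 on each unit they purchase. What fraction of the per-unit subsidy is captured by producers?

Producer share = 5/17

Pre-subsidy: 195 - 2P = -145 + 4.8P gives P* = 50, x* = 95.
With the rebate, buyers effectively pay Pb = Ps − 17, where Ps is the price sellers receive.
Demand in terms of Ps becomes xd = 195 − 2(Ps − 17) = 229 - 2Ps. Setting this equal to supply: 229 - 2Ps = -145 + 4.8Ps, so Ps = 55.
Buyers pay Pb = 55 − 17 = 38; x' = -145 + 4.8·55 = 119.
Buyers' price falls by P* − Pb = 50 − 38 = 12; sellers' price rises by Ps − P* = 55 − 50 = 5.
So producers capture 5/17 = 5/17 of each unit of subsidy.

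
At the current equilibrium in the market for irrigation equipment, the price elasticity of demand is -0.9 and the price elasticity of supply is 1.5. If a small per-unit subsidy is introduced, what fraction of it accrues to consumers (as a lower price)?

Consumer share = 0.625

For a small subsidy around the equilibrium, the benefit split depends on the relative slopes, which at a point are proportional to the elasticities.
Buyer share = εs/(εs + |εd|) = 1.5/(1.5 + 0.9) = 0.625; seller share = |εd|/(εs + |εd|) = 0.375.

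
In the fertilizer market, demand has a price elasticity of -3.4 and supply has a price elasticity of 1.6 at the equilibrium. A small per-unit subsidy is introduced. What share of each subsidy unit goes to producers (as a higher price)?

For a small subsidy around the equilibrium, the benefit split depends on the relative slopes, which at a point are proportional to the elasticities.
Buyer share = εs/(εs + |εd|) = 1.6/(1.6 + 3.4) = 0.32; seller share = |εd|/(εs + |εd|) = 0.68.
So producers capture 0.68 of the subsidy.

Producer share = 0.68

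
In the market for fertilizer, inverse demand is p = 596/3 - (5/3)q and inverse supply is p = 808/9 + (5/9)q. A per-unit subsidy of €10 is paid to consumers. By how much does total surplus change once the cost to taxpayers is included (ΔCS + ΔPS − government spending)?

Net change in total surplus = -€22.5

Pre-subsidy: 596/3 - (5/3)q = 808/9 + (5/9)q gives q* = 49 and p* = 117.
With the rebate, buyers effectively pay pb = ps − 10, where ps is the price sellers receive.
On the curves, pb = 596/3 - (5/3)q and ps = 808/9 + (5/9)q; the wedge ps − pb = 10 gives 808/9 + (5/9)q − (596/3 - (5/3)q) = 10, so q' = 53.5.
Then pb = 596/3 − (5/3)·53.5 = 109.5 and ps = 808/9 + (5/9)·53.5 = 119.5.
ΔCS = ½(49 + 53.5)(117 − 109.5) = 384.375; ΔPS = ½(49 + 53.5)(119.5 − 117) = 128.125.
Government spending = 10 × 53.5 = 535.
Net change = 384.375 + 128.125 − 535 = -22.5. The loss equals the DWL triangle ½·10·4.5.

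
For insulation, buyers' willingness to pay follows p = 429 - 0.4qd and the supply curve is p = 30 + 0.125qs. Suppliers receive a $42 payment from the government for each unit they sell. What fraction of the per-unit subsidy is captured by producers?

Producer share = 5/21

Pre-subsidy: 429 - 0.4q = 30 + 0.125q gives q* = 760 and p* = 125.
With the subsidy, sellers receive ps = pb + 42 for each unit, where pb is the price buyers pay.
On the curves, pb = 429 - 0.4q and ps = 30 + 0.125q; the wedge ps − pb = 42 gives 30 + 0.125q − (429 - 0.4q) = 42, so q' = 840.
Then pb = 429 − 0.4·840 = 93 and ps = 30 + 0.125·840 = 135.
Buyers' price falls by p* − pb = 125 − 93 = 32; sellers' price rises by ps − p* = 135 − 125 = 10.
So producers capture 10/42 = 5/21 of each unit of subsidy.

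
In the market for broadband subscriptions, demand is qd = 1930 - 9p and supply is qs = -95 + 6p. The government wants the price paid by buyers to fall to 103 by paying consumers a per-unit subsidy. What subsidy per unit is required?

Required subsidy s = 80 per unit

At a buyer price of 103, quantity demanded is 1930 − 9·103 = 1003.
Sellers supply 1003 only when they receive ps with -95 + 6·ps = 1003, i.e. ps = 183.
s = ps − pb = 183 − 103 = 80.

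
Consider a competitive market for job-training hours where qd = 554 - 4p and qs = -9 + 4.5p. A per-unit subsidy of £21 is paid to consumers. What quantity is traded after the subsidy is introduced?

q' = 5670/17

Pre-subsidy: 554 - 4p = -9 + 4.5p gives p* = 1126/17, q* = 4914/17.
With the rebate, buyers effectively pay pb = ps − 21, where ps is the price sellers receive.
Demand in terms of ps becomes qd = 554 − 4(ps − 21) = 638 - 4ps. Setting this equal to supply: 638 - 4ps = -9 + 4.5ps, so ps = 1294/17.
Buyers pay pb = 1294/17 − 21 = 937/17; q' = -9 + 4.5·(1294/17) = 5670/17.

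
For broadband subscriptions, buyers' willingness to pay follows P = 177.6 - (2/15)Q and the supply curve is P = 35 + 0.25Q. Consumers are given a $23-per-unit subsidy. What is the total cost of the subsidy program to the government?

Government cost = $9936

Pre-subsidy: 177.6 - (2/15)Q = 35 + 0.25Q gives Q* = 372 and P* = 128.
With the rebate, buyers effectively pay Pb = Ps − 23, where Ps is the price sellers receive.
On the curves, Pb = 177.6 - (2/15)Q and Ps = 35 + 0.25Q; the wedge Ps − Pb = 23 gives 35 + 0.25Q − (177.6 - (2/15)Q) = 23, so Q' = 432.
Then Pb = 177.6 − (2/15)·432 = 120 and Ps = 35 + 0.25·432 = 143.
Government outlay = subsidy × quantity = 23 × 432 = 9936.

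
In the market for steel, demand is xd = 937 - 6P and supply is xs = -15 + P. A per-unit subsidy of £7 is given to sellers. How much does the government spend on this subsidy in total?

Government cost = £889

Pre-subsidy: 937 - 6P = -15 + P gives P* = 136, x* = 121.
With the subsidy, sellers receive Ps = Pb + 7 for each unit, where Pb is the price buyers pay.
Supply in terms of Pb becomes xs = -15 + 1(Pb + 7) = -8 + Pb. Setting this equal to demand: 937 - 6Pb = -8 + Pb, so Pb = 135.
Sellers receive Ps = 135 + 7 = 142; x' = 937 − 6·135 = 127.
Government outlay = subsidy × quantity = 7 × 127 = 889.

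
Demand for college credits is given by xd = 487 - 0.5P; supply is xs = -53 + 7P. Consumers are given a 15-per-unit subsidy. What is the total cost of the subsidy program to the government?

Pre-subsidy: 487 - 0.5P = -53 + 7P gives P* = 72, x* = 451.
With the rebate, buyers effectively pay Pb = Ps − 15, where Ps is the price sellers receive.
Demand in terms of Ps becomes xd = 487 − 0.5(Ps − 15) = 494.5 - 0.5Ps. Setting this equal to supply: 494.5 - 0.5Ps = -53 + 7Ps, so Ps = 73.
Buyers pay Pb = 73 − 15 = 58; x' = -53 + 7·73 = 458.
Government outlay = subsidy × quantity = 15 × 458 = 6870.

Government cost = 6870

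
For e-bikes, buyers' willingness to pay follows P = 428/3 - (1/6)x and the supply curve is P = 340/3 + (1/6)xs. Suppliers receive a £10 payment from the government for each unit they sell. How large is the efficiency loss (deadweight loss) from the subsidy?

Pre-subsidy: 428/3 - (1/6)x = 340/3 + (1/6)x gives x* = 88 and P* = 128.
With the subsidy, sellers receive Ps = Pb + 10 for each unit, where Pb is the price buyers pay.
On the curves, Pb = 428/3 - (1/6)x and Ps = 340/3 + (1/6)x; the wedge Ps − Pb = 10 gives 340/3 + (1/6)x − (428/3 - (1/6)x) = 10, so x' = 118.
Then Pb = 428/3 − (1/6)·118 = 123 and Ps = 340/3 + (1/6)·118 = 133.
The subsidy expands output by 118 − 88 = 30 past the efficient level; on those units the gap between marginal cost and willingness to pay runs from 0 up to 10.
DWL = ½ × 10 × 30 = 150.

Deadweight loss = £150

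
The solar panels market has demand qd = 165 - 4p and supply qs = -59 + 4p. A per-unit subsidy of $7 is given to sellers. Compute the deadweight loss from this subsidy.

Deadweight loss = $49

Pre-subsidy: 165 - 4p = -59 + 4p gives p* = 28, q* = 53.
With the subsidy, sellers receive ps = pb + 7 for each unit, where pb is the price buyers pay.
Supply in terms of pb becomes qs = -59 + 4(pb + 7) = -31 + 4pb. Setting this equal to demand: 165 - 4pb = -31 + 4pb, so pb = 24.5.
Sellers receive ps = 24.5 + 7 = 31.5; q' = 165 − 4·24.5 = 67.
The subsidy expands output by 67 − 53 = 14 past the efficient level; on those units the gap between marginal cost and willingness to pay runs from 0 up to 7.
DWL = ½ × 7 × 14 = 49.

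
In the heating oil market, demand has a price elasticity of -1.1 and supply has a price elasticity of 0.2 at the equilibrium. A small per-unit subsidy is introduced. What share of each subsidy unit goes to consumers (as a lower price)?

For a small subsidy around the equilibrium, the benefit split depends on the relative slopes, which at a point are proportional to the elasticities.
Buyer share = εs/(εs + |εd|) = 0.2/(0.2 + 1.1) = 2/13; seller share = |εd|/(εs + |εd|) = 11/13.

Consumer share = 2/13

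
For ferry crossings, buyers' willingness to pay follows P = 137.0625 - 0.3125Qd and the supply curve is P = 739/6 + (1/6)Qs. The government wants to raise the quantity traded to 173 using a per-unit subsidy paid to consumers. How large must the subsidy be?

At Q = 173, from the demand curve buyers pay Pb = 137.0625 − 0.3125·173 = 83; from the supply curve sellers need Ps = 739/6 + (1/6)·173 = 152.
The subsidy must fill the gap: s = Ps − Pb = 152 − 83 = 69.

Required subsidy s = 69 per unit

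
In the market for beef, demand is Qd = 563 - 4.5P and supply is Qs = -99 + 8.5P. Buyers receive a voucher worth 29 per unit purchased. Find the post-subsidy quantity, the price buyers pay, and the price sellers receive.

Q' = 21797/52; buyers pay 831/26; sellers receive 1585/26

Pre-subsidy: 563 - 4.5P = -99 + 8.5P gives P* = 662/13, Q* = 4340/13.
With the rebate, buyers effectively pay Pb = Ps − 29, where Ps is the price sellers receive.
Demand in terms of Ps becomes Qd = 563 − 4.5(Ps − 29) = 693.5 - 4.5Ps. Setting this equal to supply: 693.5 - 4.5Ps = -99 + 8.5Ps, so Ps = 1585/26.
Buyers pay Pb = 1585/26 − 29 = 831/26; Q' = -99 + 8.5·(1585/26) = 21797/52.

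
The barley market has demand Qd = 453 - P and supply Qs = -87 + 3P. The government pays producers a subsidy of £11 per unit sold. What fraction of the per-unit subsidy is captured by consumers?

Consumer share = 0.75

Pre-subsidy: 453 - P = -87 + 3P gives P* = 135, Q* = 318.
With the subsidy, sellers receive Ps = Pb + 11 for each unit, where Pb is the price buyers pay.
Supply in terms of Pb becomes Qs = -87 + 3(Pb + 11) = -54 + 3Pb. Setting this equal to demand: 453 - Pb = -54 + 3Pb, so Pb = 126.75.
Sellers receive Ps = 126.75 + 11 = 137.75; Q' = 453 − 1·126.75 = 326.25.
Buyers' price falls by P* − Pb = 135 − 126.75 = 8.25; sellers' price rises by Ps − P* = 137.75 − 135 = 2.75.
So consumers capture 8.25/11 = 0.75 of each unit of subsidy.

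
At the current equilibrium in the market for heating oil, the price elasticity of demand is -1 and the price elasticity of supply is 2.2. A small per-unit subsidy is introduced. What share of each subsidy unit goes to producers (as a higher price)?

Producer share = 0.3125

For a small subsidy around the equilibrium, the benefit split depends on the relative slopes, which at a point are proportional to the elasticities.
Buyer share = εs/(εs + |εd|) = 2.2/(2.2 + 1) = 0.6875; seller share = |εd|/(εs + |εd|) = 0.3125.
So producers capture 0.3125 of the subsidy.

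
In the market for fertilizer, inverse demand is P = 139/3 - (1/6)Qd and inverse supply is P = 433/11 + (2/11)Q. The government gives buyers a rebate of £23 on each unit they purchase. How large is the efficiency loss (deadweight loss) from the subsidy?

Pre-subsidy: 139/3 - (1/6)Q = 433/11 + (2/11)Q gives Q* = 20 and P* = 43.
With the rebate, buyers effectively pay Pb = Ps − 23, where Ps is the price sellers receive.
On the curves, Pb = 139/3 - (1/6)Q and Ps = 433/11 + (2/11)Q; the wedge Ps − Pb = 23 gives 433/11 + (2/11)Q − (139/3 - (1/6)Q) = 23, so Q' = 86.
Then Pb = 139/3 − (1/6)·86 = 32 and Ps = 433/11 + (2/11)·86 = 55.
The subsidy expands output by 86 − 20 = 66 past the efficient level; on those units the gap between marginal cost and willingness to pay runs from 0 up to 23.
DWL = ½ × 23 × 66 = 759.

Deadweight loss = £759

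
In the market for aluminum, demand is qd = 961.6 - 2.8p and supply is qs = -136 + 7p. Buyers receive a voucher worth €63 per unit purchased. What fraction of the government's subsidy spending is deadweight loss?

Pre-subsidy: 961.6 - 2.8p = -136 + 7p gives p* = 112, q* = 648.
With the rebate, buyers effectively pay pb = ps − 63, where ps is the price sellers receive.
Demand in terms of ps becomes qd = 961.6 − 2.8(ps − 63) = 1138 - 2.8ps. Setting this equal to supply: 1138 - 2.8ps = -136 + 7ps, so ps = 130.
Buyers pay pb = 130 − 63 = 67; q' = -136 + 7·130 = 774.
ΔCS = ½(648 + 774)(112 − 67) = 31995; ΔPS = ½(648 + 774)(130 − 112) = 12798.
Government spending = 63 × 774 = 48762.
DWL = ½ × 63 × (774 − 648) = 3969; fraction = 3969 / 48762 = 7/86.

DWL / government spending = 7/86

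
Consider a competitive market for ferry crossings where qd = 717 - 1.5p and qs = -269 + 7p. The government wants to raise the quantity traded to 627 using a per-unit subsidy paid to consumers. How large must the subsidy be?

Required subsidy s = 68 per unit

At q = 627, invert demand for the buyer price: pb = (717 − 627)/1.5 = 60; invert supply for the seller price: ps = (627 − (-269))/7 = 128.
The subsidy must fill the gap: s = ps − pb = 128 − 60 = 68.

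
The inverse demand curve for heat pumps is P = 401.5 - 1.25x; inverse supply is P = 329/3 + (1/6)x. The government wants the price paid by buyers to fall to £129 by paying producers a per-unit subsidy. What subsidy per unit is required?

At a buyer price of 129, quantity demanded is 321.2 − 0.8·129 = 218.
Sellers supply 218 only when they receive Ps = 329/3 + (1/6)·218 = 146.
s = Ps − Pb = 146 − 129 = 17.

Required subsidy s = £17 per unit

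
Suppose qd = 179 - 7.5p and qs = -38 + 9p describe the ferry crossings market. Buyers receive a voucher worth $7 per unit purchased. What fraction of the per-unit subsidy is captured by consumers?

Consumer share = 6/11

Pre-subsidy: 179 - 7.5p = -38 + 9p gives p* = 434/33, q* = 884/11.
With the rebate, buyers effectively pay pb = ps − 7, where ps is the price sellers receive.
Demand in terms of ps becomes qd = 179 − 7.5(ps − 7) = 231.5 - 7.5ps. Setting this equal to supply: 231.5 - 7.5ps = -38 + 9ps, so ps = 49/3.
Buyers pay pb = 49/3 − 7 = 28/3; q' = -38 + 9·(49/3) = 109.
Buyers' price falls by p* − pb = 434/33 − 28/3 = 42/11; sellers' price rises by ps − p* = 49/3 − 434/33 = 35/11.
So consumers capture (42/11)/7 = 6/11 of each unit of subsidy.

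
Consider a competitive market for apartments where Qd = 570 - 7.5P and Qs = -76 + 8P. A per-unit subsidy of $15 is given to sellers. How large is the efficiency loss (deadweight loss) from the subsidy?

Deadweight loss = 13500/31

Pre-subsidy: 570 - 7.5P = -76 + 8P gives P* = 1292/31, Q* = 7980/31.
With the subsidy, sellers receive Ps = Pb + 15 for each unit, where Pb is the price buyers pay.
Supply in terms of Pb becomes Qs = -76 + 8(Pb + 15) = 44 + 8Pb. Setting this equal to demand: 570 - 7.5Pb = 44 + 8Pb, so Pb = 1052/31.
Sellers receive Ps = 1052/31 + 15 = 1517/31; Q' = 570 − 7.5·(1052/31) = 9780/31.
The subsidy expands output by 9780/31 − 7980/31 = 1800/31 past the efficient level; on those units the gap between marginal cost and willingness to pay runs from 0 up to 15.
DWL = ½ × 15 × 1800/31 = 13500/31.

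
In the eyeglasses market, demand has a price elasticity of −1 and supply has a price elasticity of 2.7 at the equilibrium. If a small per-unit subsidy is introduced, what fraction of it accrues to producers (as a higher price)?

For a small subsidy around the equilibrium, the benefit split depends on the relative slopes, which at a point are proportional to the elasticities.
Buyer share = εs/(εs + |εd|) = 2.7/(2.7 + 1) = 27/37; seller share = |εd|/(εs + |εd|) = 10/37.
So producers capture 10/37 of the subsidy.

Producer share = 10/37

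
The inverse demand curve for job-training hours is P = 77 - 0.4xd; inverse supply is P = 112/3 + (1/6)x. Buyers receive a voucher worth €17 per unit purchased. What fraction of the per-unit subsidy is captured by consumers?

Consumer share = 12/17

Pre-subsidy: 77 - 0.4x = 112/3 + (1/6)x gives x* = 70 and P* = 49.
With the rebate, buyers effectively pay Pb = Ps − 17, where Ps is the price sellers receive.
On the curves, Pb = 77 - 0.4x and Ps = 112/3 + (1/6)x; the wedge Ps − Pb = 17 gives 112/3 + (1/6)x − (77 - 0.4x) = 17, so x' = 100.
Then Pb = 77 − 0.4·100 = 37 and Ps = 112/3 + (1/6)·100 = 54.
Buyers' price falls by P* − Pb = 49 − 37 = 12; sellers' price rises by Ps − P* = 54 − 49 = 5.
So consumers capture 12/17 = 12/17 of each unit of subsidy.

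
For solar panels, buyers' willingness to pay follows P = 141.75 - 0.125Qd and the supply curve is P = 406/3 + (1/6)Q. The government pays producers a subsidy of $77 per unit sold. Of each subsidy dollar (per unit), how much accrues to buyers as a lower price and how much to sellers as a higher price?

Pre-subsidy: 141.75 - 0.125Q = 406/3 + (1/6)Q gives Q* = 22 and P* = 139.
With the subsidy, sellers receive Ps = Pb + 77 for each unit, where Pb is the price buyers pay.
On the curves, Pb = 141.75 - 0.125Q and Ps = 406/3 + (1/6)Q; the wedge Ps − Pb = 77 gives 406/3 + (1/6)Q − (141.75 - 0.125Q) = 77, so Q' = 286.
Then Pb = 141.75 − 0.125·286 = 106 and Ps = 406/3 + (1/6)·286 = 183.
Buyers' price falls by P* − Pb = 139 − 106 = 33; sellers' price rises by Ps − P* = 183 − 139 = 44.

Buyers gain $33 per unit; sellers gain $44 per unit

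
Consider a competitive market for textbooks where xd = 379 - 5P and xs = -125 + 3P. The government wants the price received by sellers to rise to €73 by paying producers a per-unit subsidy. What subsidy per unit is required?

Required subsidy s = €16 per unit

At a seller price of 73, quantity supplied is -125 + 3·73 = 94.
Buyers absorb 94 only when they pay Pb with 379 − 5·Pb = 94, i.e. Pb = 57.
s = Ps − Pb = 73 − 57 = 16.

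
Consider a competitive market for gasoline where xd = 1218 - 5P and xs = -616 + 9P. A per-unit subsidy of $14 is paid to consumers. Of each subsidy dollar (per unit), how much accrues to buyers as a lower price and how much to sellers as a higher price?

Pre-subsidy: 1218 - 5P = -616 + 9P gives P* = 131, x* = 563.
With the rebate, buyers effectively pay Pb = Ps − 14, where Ps is the price sellers receive.
Demand in terms of Ps becomes xd = 1218 − 5(Ps − 14) = 1288 - 5Ps. Setting this equal to supply: 1288 - 5Ps = -616 + 9Ps, so Ps = 136.
Buyers pay Pb = 136 − 14 = 122; x' = -616 + 9·136 = 608.
Buyers' price falls by P* − Pb = 131 − 122 = 9; sellers' price rises by Ps − P* = 136 − 131 = 5.

Buyers gain $9 per unit; sellers gain $5 per unit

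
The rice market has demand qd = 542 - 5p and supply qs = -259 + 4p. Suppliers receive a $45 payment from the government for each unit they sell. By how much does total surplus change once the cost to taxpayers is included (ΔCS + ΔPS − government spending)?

Net change in total surplus = -$2250

Pre-subsidy: 542 - 5p = -259 + 4p gives p* = 89, q* = 97.
With the subsidy, sellers receive ps = pb + 45 for each unit, where pb is the price buyers pay.
Supply in terms of pb becomes qs = -259 + 4(pb + 45) = -79 + 4pb. Setting this equal to demand: 542 - 5pb = -79 + 4pb, so pb = 69.
Sellers receive ps = 69 + 45 = 114; q' = 542 − 5·69 = 197.
ΔCS = ½(97 + 197)(89 − 69) = 2940; ΔPS = ½(97 + 197)(114 − 89) = 3675.
Government spending = 45 × 197 = 8865.
Net change = 2940 + 3675 − 8865 = -2250. The loss equals the DWL triangle ½·45·100.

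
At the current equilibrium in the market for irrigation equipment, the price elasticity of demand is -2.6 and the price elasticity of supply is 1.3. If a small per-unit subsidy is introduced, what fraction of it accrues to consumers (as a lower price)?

For a small subsidy around the equilibrium, the benefit split depends on the relative slopes, which at a point are proportional to the elasticities.
Buyer share = εs/(εs + |εd|) = 1.3/(1.3 + 2.6) = 1/3; seller share = |εd|/(εs + |εd|) = 2/3.

Consumer share = 1/3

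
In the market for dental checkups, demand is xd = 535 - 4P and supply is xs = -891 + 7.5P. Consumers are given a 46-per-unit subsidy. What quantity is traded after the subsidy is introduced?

x' = 159

Pre-subsidy: 535 - 4P = -891 + 7.5P gives P* = 124, x* = 39.
With the rebate, buyers effectively pay Pb = Ps − 46, where Ps is the price sellers receive.
Demand in terms of Ps becomes xd = 535 − 4(Ps − 46) = 719 - 4Ps. Setting this equal to supply: 719 - 4Ps = -891 + 7.5Ps, so Ps = 140.
Buyers pay Pb = 140 − 46 = 94; x' = -891 + 7.5·140 = 159.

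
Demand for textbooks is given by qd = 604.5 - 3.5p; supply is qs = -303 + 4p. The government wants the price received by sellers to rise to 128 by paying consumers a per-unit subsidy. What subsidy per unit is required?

At a seller price of 128, quantity supplied is -303 + 4·128 = 209.
Buyers absorb 209 only when they pay pb with 604.5 − 3.5·pb = 209, i.e. pb = 113.
s = ps − pb = 128 − 113 = 15.

Required subsidy s = 15 per unit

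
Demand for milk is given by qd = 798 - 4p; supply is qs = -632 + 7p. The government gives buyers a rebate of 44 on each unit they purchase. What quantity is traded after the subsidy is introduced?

Pre-subsidy: 798 - 4p = -632 + 7p gives p* = 130, q* = 278.
With the rebate, buyers effectively pay pb = ps − 44, where ps is the price sellers receive.
Demand in terms of ps becomes qd = 798 − 4(ps − 44) = 974 - 4ps. Setting this equal to supply: 974 - 4ps = -632 + 7ps, so ps = 146.
Buyers pay pb = 146 − 44 = 102; q' = -632 + 7·146 = 390.

q' = 390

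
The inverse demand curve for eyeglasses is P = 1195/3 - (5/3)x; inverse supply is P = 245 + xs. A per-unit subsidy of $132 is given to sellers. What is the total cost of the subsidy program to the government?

Government cost = $14124

Pre-subsidy: 1195/3 - (5/3)x = 245 + x gives x* = 57.5 and P* = 302.5.
With the subsidy, sellers receive Ps = Pb + 132 for each unit, where Pb is the price buyers pay.
On the curves, Pb = 1195/3 - (5/3)x and Ps = 245 + x; the wedge Ps − Pb = 132 gives 245 + x − (1195/3 - (5/3)x) = 132, so x' = 107.
Then Pb = 1195/3 − (5/3)·107 = 220 and Ps = 245 + 1·107 = 352.
Government outlay = subsidy × quantity = 132 × 107 = 14124.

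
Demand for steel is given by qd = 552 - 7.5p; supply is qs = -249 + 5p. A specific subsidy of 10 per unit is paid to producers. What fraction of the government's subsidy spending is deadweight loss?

DWL / government spending = 25/169

Pre-subsidy: 552 - 7.5p = -249 + 5p gives p* = 64.08, q* = 71.4.
With the subsidy, sellers receive ps = pb + 10 for each unit, where pb is the price buyers pay.
Supply in terms of pb becomes qs = -249 + 5(pb + 10) = -199 + 5pb. Setting this equal to demand: 552 - 7.5pb = -199 + 5pb, so pb = 60.08.
Sellers receive ps = 60.08 + 10 = 70.08; q' = 552 − 7.5·60.08 = 101.4.
ΔCS = ½(71.4 + 101.4)(64.08 − 60.08) = 345.6; ΔPS = ½(71.4 + 101.4)(70.08 − 64.08) = 518.4.
Government spending = 10 × 101.4 = 1014.
DWL = ½ × 10 × (101.4 − 71.4) = 150; fraction = 150 / 1014 = 25/169.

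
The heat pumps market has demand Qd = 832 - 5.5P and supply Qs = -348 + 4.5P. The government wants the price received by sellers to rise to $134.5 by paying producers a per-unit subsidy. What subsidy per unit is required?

Required subsidy s = $30 per unit

At a seller price of 134.5, quantity supplied is -348 + 4.5·134.5 = 257.25.
Buyers absorb 257.25 only when they pay Pb with 832 − 5.5·Pb = 257.25, i.e. Pb = 104.5.
s = Ps − Pb = 134.5 − 104.5 = 30.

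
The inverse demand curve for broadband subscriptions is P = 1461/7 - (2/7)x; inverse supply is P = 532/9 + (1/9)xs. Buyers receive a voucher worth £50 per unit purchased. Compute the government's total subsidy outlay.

Pre-subsidy: 1461/7 - (2/7)x = 532/9 + (1/9)x gives x* = 377 and P* = 101.
With the rebate, buyers effectively pay Pb = Ps − 50, where Ps is the price sellers receive.
On the curves, Pb = 1461/7 - (2/7)x and Ps = 532/9 + (1/9)x; the wedge Ps − Pb = 50 gives 532/9 + (1/9)x − (1461/7 - (2/7)x) = 50, so x' = 503.
Then Pb = 1461/7 − (2/7)·503 = 65 and Ps = 532/9 + (1/9)·503 = 115.
Government outlay = subsidy × quantity = 50 × 503 = 25150.

Government cost = £25150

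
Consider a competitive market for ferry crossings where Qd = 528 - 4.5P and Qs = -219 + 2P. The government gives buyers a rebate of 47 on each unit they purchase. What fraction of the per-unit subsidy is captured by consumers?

Pre-subsidy: 528 - 4.5P = -219 + 2P gives P* = 1494/13, Q* = 141/13.
With the rebate, buyers effectively pay Pb = Ps − 47, where Ps is the price sellers receive.
Demand in terms of Ps becomes Qd = 528 − 4.5(Ps − 47) = 739.5 - 4.5Ps. Setting this equal to supply: 739.5 - 4.5Ps = -219 + 2Ps, so Ps = 1917/13.
Buyers pay Pb = 1917/13 − 47 = 1306/13; Q' = -219 + 2·(1917/13) = 987/13.
Buyers' price falls by P* − Pb = 1494/13 − 1306/13 = 188/13; sellers' price rises by Ps − P* = 1917/13 − 1494/13 = 423/13.
So consumers capture (188/13)/47 = 4/13 of each unit of subsidy.

Consumer share = 4/13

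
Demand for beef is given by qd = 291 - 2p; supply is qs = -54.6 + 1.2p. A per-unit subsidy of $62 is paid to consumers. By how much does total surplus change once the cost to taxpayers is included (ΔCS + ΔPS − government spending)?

Pre-subsidy: 291 - 2p = -54.6 + 1.2p gives p* = 108, q* = 75.
With the rebate, buyers effectively pay pb = ps − 62, where ps is the price sellers receive.
Demand in terms of ps becomes qd = 291 − 2(ps − 62) = 415 - 2ps. Setting this equal to supply: 415 - 2ps = -54.6 + 1.2ps, so ps = 146.75.
Buyers pay pb = 146.75 − 62 = 84.75; q' = -54.6 + 1.2·146.75 = 121.5.
ΔCS = ½(75 + 121.5)(108 − 84.75) = 2284.3125; ΔPS = ½(75 + 121.5)(146.75 − 108) = 3807.1875.
Government spending = 62 × 121.5 = 7533.
Net change = 2284.3125 + 3807.1875 − 7533 = -1441.5. The loss equals the DWL triangle ½·62·46.5.

Net change in total surplus = -$1441.5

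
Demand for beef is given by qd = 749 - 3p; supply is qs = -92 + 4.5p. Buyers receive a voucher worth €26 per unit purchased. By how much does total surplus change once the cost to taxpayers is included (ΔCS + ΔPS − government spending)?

Pre-subsidy: 749 - 3p = -92 + 4.5p gives p* = 1682/15, q* = 412.6.
With the rebate, buyers effectively pay pb = ps − 26, where ps is the price sellers receive.
Demand in terms of ps becomes qd = 749 − 3(ps − 26) = 827 - 3ps. Setting this equal to supply: 827 - 3ps = -92 + 4.5ps, so ps = 1838/15.
Buyers pay pb = 1838/15 − 26 = 1448/15; q' = -92 + 4.5·(1838/15) = 459.4.
ΔCS = ½(412.6 + 459.4)(1682/15 − 1448/15) = 6801.6; ΔPS = ½(412.6 + 459.4)(1838/15 − 1682/15) = 4534.4.
Government spending = 26 × 459.4 = 11944.4.
Net change = 6801.6 + 4534.4 − 11944.4 = -608.4. The loss equals the DWL triangle ½·26·46.8.

Net change in total surplus = -€608.4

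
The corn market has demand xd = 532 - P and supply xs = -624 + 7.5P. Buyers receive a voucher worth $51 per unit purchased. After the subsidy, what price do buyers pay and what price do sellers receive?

Buyers pay $91; sellers receive $142

Pre-subsidy: 532 - P = -624 + 7.5P gives P* = 136, x* = 396.
With the rebate, buyers effectively pay Pb = Ps − 51, where Ps is the price sellers receive.
Demand in terms of Ps becomes xd = 532 − 1(Ps − 51) = 583 - Ps. Setting this equal to supply: 583 - Ps = -624 + 7.5Ps, so Ps = 142.
Buyers pay Pb = 142 − 51 = 91; x' = -624 + 7.5·142 = 441.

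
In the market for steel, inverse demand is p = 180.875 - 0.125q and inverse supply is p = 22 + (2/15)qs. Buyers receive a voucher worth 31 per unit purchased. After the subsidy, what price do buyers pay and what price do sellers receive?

Buyers pay 89; sellers receive 120

Pre-subsidy: 180.875 - 0.125q = 22 + (2/15)q gives q* = 615 and p* = 104.
With the rebate, buyers effectively pay pb = ps − 31, where ps is the price sellers receive.
On the curves, pb = 180.875 - 0.125q and ps = 22 + (2/15)q; the wedge ps − pb = 31 gives 22 + (2/15)q − (180.875 - 0.125q) = 31, so q' = 735.
Then pb = 180.875 − 0.125·735 = 89 and ps = 22 + (2/15)·735 = 120.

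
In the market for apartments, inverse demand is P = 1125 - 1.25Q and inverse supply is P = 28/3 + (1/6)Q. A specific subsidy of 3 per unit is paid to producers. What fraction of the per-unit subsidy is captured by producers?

Pre-subsidy: 1125 - 1.25Q = 28/3 + (1/6)Q gives Q* = 13388/17 and P* = 2390/17.
With the subsidy, sellers receive Ps = Pb + 3 for each unit, where Pb is the price buyers pay.
On the curves, Pb = 1125 - 1.25Q and Ps = 28/3 + (1/6)Q; the wedge Ps − Pb = 3 gives 28/3 + (1/6)Q − (1125 - 1.25Q) = 3, so Q' = 13424/17.
Then Pb = 1125 − 1.25·(13424/17) = 2345/17 and Ps = 28/3 + (1/6)·(13424/17) = 2396/17.
Buyers' price falls by P* − Pb = 2390/17 − 2345/17 = 45/17; sellers' price rises by Ps − P* = 2396/17 − 2390/17 = 6/17.
So producers capture (6/17)/3 = 2/17 of each unit of subsidy.

Producer share = 2/17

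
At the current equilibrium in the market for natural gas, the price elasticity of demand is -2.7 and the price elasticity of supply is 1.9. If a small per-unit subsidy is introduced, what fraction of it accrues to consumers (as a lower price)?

Consumer share = 19/46

For a small subsidy around the equilibrium, the benefit split depends on the relative slopes, which at a point are proportional to the elasticities.
Buyer share = εs/(εs + |εd|) = 1.9/(1.9 + 2.7) = 19/46; seller share = |εd|/(εs + |εd|) = 27/46.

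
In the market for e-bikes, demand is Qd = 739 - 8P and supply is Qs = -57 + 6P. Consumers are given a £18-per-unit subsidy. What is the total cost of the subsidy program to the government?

Pre-subsidy: 739 - 8P = -57 + 6P gives P* = 398/7, Q* = 1989/7.
With the rebate, buyers effectively pay Pb = Ps − 18, where Ps is the price sellers receive.
Demand in terms of Ps becomes Qd = 739 − 8(Ps − 18) = 883 - 8Ps. Setting this equal to supply: 883 - 8Ps = -57 + 6Ps, so Ps = 470/7.
Buyers pay Pb = 470/7 − 18 = 344/7; Q' = -57 + 6·(470/7) = 2421/7.
Government outlay = subsidy × quantity = 18 × 2421/7 = 43578/7.

Government cost = 43578/7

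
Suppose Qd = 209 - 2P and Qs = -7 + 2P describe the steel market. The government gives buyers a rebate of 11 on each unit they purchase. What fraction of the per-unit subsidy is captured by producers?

Pre-subsidy: 209 - 2P = -7 + 2P gives P* = 54, Q* = 101.
With the rebate, buyers effectively pay Pb = Ps − 11, where Ps is the price sellers receive.
Demand in terms of Ps becomes Qd = 209 − 2(Ps − 11) = 231 - 2Ps. Setting this equal to supply: 231 - 2Ps = -7 + 2Ps, so Ps = 59.5.
Buyers pay Pb = 59.5 − 11 = 48.5; Q' = -7 + 2·59.5 = 112.
Buyers' price falls by P* − Pb = 54 − 48.5 = 5.5; sellers' price rises by Ps − P* = 59.5 − 54 = 5.5.
So producers capture 5.5/11 = 0.5 of each unit of subsidy.

Producer share = 0.5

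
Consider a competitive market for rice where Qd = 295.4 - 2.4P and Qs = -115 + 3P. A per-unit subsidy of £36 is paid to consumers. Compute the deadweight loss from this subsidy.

Deadweight loss = £864

Pre-subsidy: 295.4 - 2.4P = -115 + 3P gives P* = 76, Q* = 113.
With the rebate, buyers effectively pay Pb = Ps − 36, where Ps is the price sellers receive.
Demand in terms of Ps becomes Qd = 295.4 − 2.4(Ps − 36) = 381.8 - 2.4Ps. Setting this equal to supply: 381.8 - 2.4Ps = -115 + 3Ps, so Ps = 92.
Buyers pay Pb = 92 − 36 = 56; Q' = -115 + 3·92 = 161.
The subsidy expands output by 161 − 113 = 48 past the efficient level; on those units the gap between marginal cost and willingness to pay runs from 0 up to 36.
DWL = ½ × 36 × 48 = 864.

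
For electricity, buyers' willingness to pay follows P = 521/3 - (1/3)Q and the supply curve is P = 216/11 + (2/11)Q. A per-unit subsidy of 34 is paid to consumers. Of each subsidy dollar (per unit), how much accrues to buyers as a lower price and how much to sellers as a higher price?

Pre-subsidy: 521/3 - (1/3)Q = 216/11 + (2/11)Q gives Q* = 299 and P* = 74.
With the rebate, buyers effectively pay Pb = Ps − 34, where Ps is the price sellers receive.
On the curves, Pb = 521/3 - (1/3)Q and Ps = 216/11 + (2/11)Q; the wedge Ps − Pb = 34 gives 216/11 + (2/11)Q − (521/3 - (1/3)Q) = 34, so Q' = 365.
Then Pb = 521/3 − (1/3)·365 = 52 and Ps = 216/11 + (2/11)·365 = 86.
Buyers' price falls by P* − Pb = 74 − 52 = 22; sellers' price rises by Ps − P* = 86 − 74 = 12.

Buyers gain 22 per unit; sellers gain 12 per unit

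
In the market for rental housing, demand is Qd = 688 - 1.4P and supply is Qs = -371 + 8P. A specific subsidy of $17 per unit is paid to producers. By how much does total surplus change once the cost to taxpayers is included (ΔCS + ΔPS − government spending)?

Pre-subsidy: 688 - 1.4P = -371 + 8P gives P* = 5295/47, Q* = 24923/47.
With the subsidy, sellers receive Ps = Pb + 17 for each unit, where Pb is the price buyers pay.
Supply in terms of Pb becomes Qs = -371 + 8(Pb + 17) = -235 + 8Pb. Setting this equal to demand: 688 - 1.4Pb = -235 + 8Pb, so Pb = 4615/47.
Sellers receive Ps = 4615/47 + 17 = 5414/47; Q' = 688 − 1.4·(4615/47) = 25875/47.
ΔCS = ½(24923/47 + 25875/47)(5295/47 − 4615/47) = 17271320/2209; ΔPS = ½(24923/47 + 25875/47)(5414/47 − 5295/47) = 3022481/2209.
Government spending = 17 × 25875/47 = 439875/47.
Net change = 17271320/2209 + 3022481/2209 − 439875/47 = -8092/47. The loss equals the DWL triangle ½·17·952/47.

Net change in total surplus = -8092/47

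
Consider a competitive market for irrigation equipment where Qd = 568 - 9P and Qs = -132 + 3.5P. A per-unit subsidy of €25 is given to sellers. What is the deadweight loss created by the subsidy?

Pre-subsidy: 568 - 9P = -132 + 3.5P gives P* = 56, Q* = 64.
With the subsidy, sellers receive Ps = Pb + 25 for each unit, where Pb is the price buyers pay.
Supply in terms of Pb becomes Qs = -132 + 3.5(Pb + 25) = -44.5 + 3.5Pb. Setting this equal to demand: 568 - 9Pb = -44.5 + 3.5Pb, so Pb = 49.
Sellers receive Ps = 49 + 25 = 74; Q' = 568 − 9·49 = 127.
The subsidy expands output by 127 − 64 = 63 past the efficient level; on those units the gap between marginal cost and willingness to pay runs from 0 up to 25.
DWL = ½ × 25 × 63 = 787.5.

Deadweight loss = €787.5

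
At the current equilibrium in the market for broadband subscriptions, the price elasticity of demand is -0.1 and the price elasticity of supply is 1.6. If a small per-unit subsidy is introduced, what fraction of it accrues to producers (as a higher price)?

For a small subsidy around the equilibrium, the benefit split depends on the relative slopes, which at a point are proportional to the elasticities.
Buyer share = εs/(εs + |εd|) = 1.6/(1.6 + 0.1) = 16/17; seller share = |εd|/(εs + |εd|) = 1/17.
So producers capture 1/17 of the subsidy.

Producer share = 1/17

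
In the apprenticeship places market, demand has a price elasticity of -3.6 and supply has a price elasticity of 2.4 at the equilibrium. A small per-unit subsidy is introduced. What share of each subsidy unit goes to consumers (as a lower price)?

Consumer share = 0.4

For a small subsidy around the equilibrium, the benefit split depends on the relative slopes, which at a point are proportional to the elasticities.
Buyer share = εs/(εs + |εd|) = 2.4/(2.4 + 3.6) = 0.4; seller share = |εd|/(εs + |εd|) = 0.6.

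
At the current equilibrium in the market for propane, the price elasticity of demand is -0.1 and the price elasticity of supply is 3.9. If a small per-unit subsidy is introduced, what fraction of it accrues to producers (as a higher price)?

For a small subsidy around the equilibrium, the benefit split depends on the relative slopes, which at a point are proportional to the elasticities.
Buyer share = εs/(εs + |εd|) = 3.9/(3.9 + 0.1) = 0.975; seller share = |εd|/(εs + |εd|) = 0.025.
So producers capture 0.025 of the subsidy.

Producer share = 0.025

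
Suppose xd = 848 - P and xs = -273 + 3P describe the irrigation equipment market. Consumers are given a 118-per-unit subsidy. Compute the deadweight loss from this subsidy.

Pre-subsidy: 848 - P = -273 + 3P gives P* = 280.25, x* = 567.75.
With the rebate, buyers effectively pay Pb = Ps − 118, where Ps is the price sellers receive.
Demand in terms of Ps becomes xd = 848 − 1(Ps − 118) = 966 - Ps. Setting this equal to supply: 966 - Ps = -273 + 3Ps, so Ps = 309.75.
Buyers pay Pb = 309.75 − 118 = 191.75; x' = -273 + 3·309.75 = 656.25.
The subsidy expands output by 656.25 − 567.75 = 88.5 past the efficient level; on those units the gap between marginal cost and willingness to pay runs from 0 up to 118.
DWL = ½ × 118 × 88.5 = 5221.5.

Deadweight loss = 5221.5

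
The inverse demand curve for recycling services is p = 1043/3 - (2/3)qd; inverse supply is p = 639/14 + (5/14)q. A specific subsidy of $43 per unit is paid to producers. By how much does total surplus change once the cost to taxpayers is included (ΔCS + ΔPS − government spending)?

Net change in total surplus = -$903

Pre-subsidy: 1043/3 - (2/3)q = 639/14 + (5/14)q gives q* = 295 and p* = 151.
With the subsidy, sellers receive ps = pb + 43 for each unit, where pb is the price buyers pay.
On the curves, pb = 1043/3 - (2/3)q and ps = 639/14 + (5/14)q; the wedge ps − pb = 43 gives 639/14 + (5/14)q − (1043/3 - (2/3)q) = 43, so q' = 337.
Then pb = 1043/3 − (2/3)·337 = 123 and ps = 639/14 + (5/14)·337 = 166.
ΔCS = ½(295 + 337)(151 − 123) = 8848; ΔPS = ½(295 + 337)(166 − 151) = 4740.
Government spending = 43 × 337 = 14491.
Net change = 8848 + 4740 − 14491 = -903. The loss equals the DWL triangle ½·43·42.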